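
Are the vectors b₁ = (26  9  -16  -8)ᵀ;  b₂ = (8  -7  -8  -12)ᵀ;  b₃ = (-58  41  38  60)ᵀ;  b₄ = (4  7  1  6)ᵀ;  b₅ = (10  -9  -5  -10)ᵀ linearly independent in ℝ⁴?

There are 5 vectors in a 4-dimensional space, so they cannot be linearly independent.

linearly dependent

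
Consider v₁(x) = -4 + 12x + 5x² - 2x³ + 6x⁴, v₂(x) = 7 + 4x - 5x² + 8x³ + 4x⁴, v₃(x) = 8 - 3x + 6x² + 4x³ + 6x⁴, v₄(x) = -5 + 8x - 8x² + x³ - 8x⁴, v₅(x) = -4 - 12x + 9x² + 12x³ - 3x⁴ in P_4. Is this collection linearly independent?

linearly independent

Write each element as a coordinate vector in ℝ⁵ using {1, x, …, x⁴}.
Row-reduce the matrix whose columns are v₁, v₂, v₃, v₄, v₅.
The reduction yields 5 nonzero rows, so the rank is 5.
Since rank = 5 (the number of vectors), the set is linearly independent.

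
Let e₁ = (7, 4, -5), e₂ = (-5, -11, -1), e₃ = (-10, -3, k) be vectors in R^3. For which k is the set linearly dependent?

k = 26/3

The set is linearly dependent precisely when det[e₁; e₂; e₃] = 0.
The determinant works out to 494 - 57*k.
Solving 494 - 57*k = 0 yields k = 26/3.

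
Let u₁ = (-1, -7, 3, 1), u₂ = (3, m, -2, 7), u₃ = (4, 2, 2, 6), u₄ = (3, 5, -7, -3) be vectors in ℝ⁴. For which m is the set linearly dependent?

m = 51

Place the vectors as rows of a 4×4 matrix; dependence ⇔ determinant zero.
Expanding, det = 20*m - 1020.
Setting this to zero gives m = 51.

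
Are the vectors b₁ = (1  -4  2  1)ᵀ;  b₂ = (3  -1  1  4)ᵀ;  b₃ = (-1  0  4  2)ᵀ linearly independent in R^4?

Row-reduce the matrix whose columns are b₁, b₂, b₃.
The reduction yields 3 nonzero rows, so the rank is 3.
Since rank = 3 (the number of vectors), the set is linearly independent.

linearly independent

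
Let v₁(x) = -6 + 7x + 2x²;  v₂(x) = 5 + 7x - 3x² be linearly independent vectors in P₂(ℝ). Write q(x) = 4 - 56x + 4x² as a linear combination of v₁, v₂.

Take coordinate vectors relative to {1, x, x²}.
Write q = α₁v₁ + α₂v₂ and equate components.
The system has the unique solution (α₁, α₂) = (-4, -4).

q = -4v₁ - 4v₂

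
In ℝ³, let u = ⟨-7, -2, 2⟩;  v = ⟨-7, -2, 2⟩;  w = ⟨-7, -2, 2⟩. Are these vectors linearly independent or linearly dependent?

linearly dependent

Form the 3×3 matrix with these as columns; its determinant is 0.
A zero determinant means the columns are linearly dependent.
Indeed u - v = 0.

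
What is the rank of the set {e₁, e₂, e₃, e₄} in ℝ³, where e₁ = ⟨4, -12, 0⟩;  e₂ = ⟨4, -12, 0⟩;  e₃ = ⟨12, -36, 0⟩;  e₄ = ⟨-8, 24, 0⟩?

Form the matrix with e₁, e₂, e₃, e₄ as columns and reduce.
Reduction leaves 1 leading entry, giving rank 1.
(With 4 elements in a 3-dimensional space the rank is at most 3.)

1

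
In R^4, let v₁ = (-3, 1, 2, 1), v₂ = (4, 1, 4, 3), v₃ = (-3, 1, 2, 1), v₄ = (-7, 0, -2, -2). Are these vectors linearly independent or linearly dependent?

linearly dependent

The matrix [v₁|v₂|v₃|v₄] has determinant 0.
A zero determinant means the columns are linearly dependent.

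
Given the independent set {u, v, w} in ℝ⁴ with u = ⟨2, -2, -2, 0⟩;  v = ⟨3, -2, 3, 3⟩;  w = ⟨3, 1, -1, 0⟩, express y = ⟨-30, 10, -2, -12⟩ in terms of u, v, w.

Set up the augmented matrix [u | v | w | y] and row-reduce.
The system has the unique solution (c₁, c₂, c₃) = (-3, -4, -4).

y = -3u - 4v - 4w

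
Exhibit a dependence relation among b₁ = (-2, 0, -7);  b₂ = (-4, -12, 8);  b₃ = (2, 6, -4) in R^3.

Solve the homogeneous system with b₁, b₂, b₃ as columns by row-reducing the coefficient matrix.
The free variable yields coefficients (0, 1, 2) (any nonzero multiple also works).

b₂ + 2b₃ = 0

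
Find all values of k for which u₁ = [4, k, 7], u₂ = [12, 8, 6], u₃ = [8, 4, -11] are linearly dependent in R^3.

The set is linearly dependent precisely when det[u₁; u₂; u₃] = 0.
Cofactor expansion gives det = 180*k - 560.
Solving 180*k - 560 = 0 yields k = 28/9.

k = 28/9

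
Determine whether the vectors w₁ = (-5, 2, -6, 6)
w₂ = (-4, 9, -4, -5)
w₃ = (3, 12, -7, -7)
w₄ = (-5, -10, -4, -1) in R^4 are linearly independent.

linearly independent

Place the vectors as rows of a 4×4 matrix and reduce to echelon form.
The reduction yields 4 nonzero rows, so the rank is 4.
Since rank = 4 (the number of vectors), the set is linearly independent.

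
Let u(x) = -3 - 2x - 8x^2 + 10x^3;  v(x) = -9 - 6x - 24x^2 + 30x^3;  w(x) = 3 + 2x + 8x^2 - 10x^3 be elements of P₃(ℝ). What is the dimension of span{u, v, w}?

Pass to coordinate vectors with respect to the basis {1, x, …, x^3}.
Form the matrix with u, v, w as columns and reduce.
The echelon form has 1 nonzero row, so the rank is 1.

1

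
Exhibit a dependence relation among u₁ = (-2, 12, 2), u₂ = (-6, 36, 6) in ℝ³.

3u₁ - u₂ = 0

Write the vectors as columns of a matrix and find a nonzero vector in its null space.
The free variable yields coefficients (3, -1) (any nonzero multiple also works).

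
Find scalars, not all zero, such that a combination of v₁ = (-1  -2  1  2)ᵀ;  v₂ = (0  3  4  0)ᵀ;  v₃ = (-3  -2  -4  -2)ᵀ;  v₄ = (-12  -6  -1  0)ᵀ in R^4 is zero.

Set up α₁v₁ + … + α₄v₄ = 0 and solve the homogeneous system.
A generator of the null space is (3, 2, 3, -1).

3v₁ + 2v₂ + 3v₃ - v₄ = 0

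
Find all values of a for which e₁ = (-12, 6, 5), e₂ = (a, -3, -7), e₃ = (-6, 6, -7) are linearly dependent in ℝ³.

The set is linearly dependent precisely when det[e₁; e₂; e₃] = 0.
Cofactor expansion gives det = 72*a - 594.
Setting this to zero gives a = 33/4.

a = 33/4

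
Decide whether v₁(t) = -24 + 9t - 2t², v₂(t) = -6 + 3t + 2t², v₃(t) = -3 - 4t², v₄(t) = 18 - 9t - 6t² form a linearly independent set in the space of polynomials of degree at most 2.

Take coordinates with respect to the standard basis {1, t, t²}.
There are 4 vectors in a 3-dimensional space, so they cannot be linearly independent.

linearly dependent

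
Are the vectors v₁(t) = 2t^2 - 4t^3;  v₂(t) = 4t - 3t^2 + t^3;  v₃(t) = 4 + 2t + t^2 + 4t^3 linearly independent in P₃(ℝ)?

Take coordinates with respect to the standard basis {1, t, …, t^3}.
Row-reduce the matrix whose columns are v₁, v₂, v₃.
The reduction yields 3 nonzero rows, so the rank is 3.
Since rank = 3 (the number of vectors), the set is linearly independent.

linearly independent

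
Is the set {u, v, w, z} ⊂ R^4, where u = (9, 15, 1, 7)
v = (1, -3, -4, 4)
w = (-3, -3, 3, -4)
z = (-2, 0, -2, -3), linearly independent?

linearly dependent

The matrix [u|v|w|z] has determinant 0.
A zero determinant means the columns are linearly dependent.
Indeed u + 2v + 3w + z = 0.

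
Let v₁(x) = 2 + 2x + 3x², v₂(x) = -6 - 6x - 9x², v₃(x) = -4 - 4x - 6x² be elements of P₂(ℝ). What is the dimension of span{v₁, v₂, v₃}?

dim = 1

Represent each element by its coordinate vector in ℝ³.
Form the matrix with v₁, v₂, v₃ as columns and reduce.
The echelon form has 1 nonzero row, so the rank is 1.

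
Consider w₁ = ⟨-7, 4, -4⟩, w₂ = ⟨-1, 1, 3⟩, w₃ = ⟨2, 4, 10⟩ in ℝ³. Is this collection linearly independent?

linearly independent

Row-reduce the matrix whose columns are w₁, w₂, w₃.
The reduction yields 3 nonzero rows, so the rank is 3.
Since rank = 3 (the number of vectors), the set is linearly independent.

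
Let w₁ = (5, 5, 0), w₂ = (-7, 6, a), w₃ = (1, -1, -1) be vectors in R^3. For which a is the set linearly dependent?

a = 13/2

Dependence holds iff the 3×3 matrix [w₁ w₂ w₃] is singular.
The determinant works out to 10*a - 65.
Setting this to zero gives a = 13/2.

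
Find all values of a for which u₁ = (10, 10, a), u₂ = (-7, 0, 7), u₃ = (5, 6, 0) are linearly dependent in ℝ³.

The vectors are dependent exactly when the determinant of the matrix with rows u₁, u₂, u₃ vanishes.
The determinant works out to -42*a - 70.
This vanishes exactly when a = -5/3.

a = -5/3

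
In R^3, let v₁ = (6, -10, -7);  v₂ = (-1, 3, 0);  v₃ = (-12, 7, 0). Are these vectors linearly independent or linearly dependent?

The matrix [v₁|v₂|v₃] has determinant -203.
A nonzero determinant means the columns are linearly independent.

linearly independent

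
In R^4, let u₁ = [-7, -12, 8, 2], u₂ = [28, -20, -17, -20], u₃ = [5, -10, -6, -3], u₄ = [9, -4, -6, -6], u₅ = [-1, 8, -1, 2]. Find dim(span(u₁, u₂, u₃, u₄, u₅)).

Apply Gaussian elimination to the matrix whose rows are u₁, u₂, u₃, u₄, u₅.
Reduction leaves 3 leading entries, giving rank 3.
(With 5 elements in a 4-dimensional space the rank is at most 4.)

dim = 3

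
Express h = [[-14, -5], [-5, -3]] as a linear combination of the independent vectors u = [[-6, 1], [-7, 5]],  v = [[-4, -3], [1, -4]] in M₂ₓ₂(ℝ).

h = u + 2v

Identify each element with its coordinate vector in ℝ⁴ via {E₁₁, E₁₂, E₂₁, E₂₂}.
Solve the system with u, v as columns and h as the right-hand side.
The system has the unique solution (c₁, c₂) = (1, 2).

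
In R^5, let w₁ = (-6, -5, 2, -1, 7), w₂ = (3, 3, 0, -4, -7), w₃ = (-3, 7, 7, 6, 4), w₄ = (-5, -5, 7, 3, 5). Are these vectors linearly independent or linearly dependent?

linearly independent

Row-reduce the matrix whose columns are w₁, w₂, w₃, w₄.
The reduction yields 4 nonzero rows, so the rank is 4.
Since rank = 4 (the number of vectors), the set is linearly independent.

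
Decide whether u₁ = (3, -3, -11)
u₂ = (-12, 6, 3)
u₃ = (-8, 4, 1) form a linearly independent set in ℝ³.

Form the 3×3 matrix with these as columns; its determinant is 18.
A nonzero determinant means the columns are linearly independent.

linearly independent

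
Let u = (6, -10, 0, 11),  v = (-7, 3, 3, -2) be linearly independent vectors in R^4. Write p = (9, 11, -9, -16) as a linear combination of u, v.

Solve the system with u, v as columns and p as the right-hand side.
Back-substitution yields (a₁, a₂) = (-2, -3).

p = -2u - 3v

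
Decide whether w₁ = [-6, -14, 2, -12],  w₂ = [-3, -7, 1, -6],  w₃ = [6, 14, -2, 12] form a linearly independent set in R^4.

linearly dependent

One vector is a scalar multiple of another, so the set is dependent.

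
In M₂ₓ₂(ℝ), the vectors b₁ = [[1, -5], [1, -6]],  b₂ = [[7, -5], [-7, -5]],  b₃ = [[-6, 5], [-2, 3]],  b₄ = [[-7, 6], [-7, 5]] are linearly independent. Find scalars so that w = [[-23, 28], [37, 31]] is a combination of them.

Identify each element with its coordinate vector in ℝ⁴ via {E₁₁, E₁₂, E₂₁, E₂₂}.
Write w = a₁b₁ + … + a₄b₄ and equate components.
Back-substitution yields (a₁, …, a₄) = (-3, -4, 1, -2).

w = -3b₁ - 4b₂ + b₃ - 2b₄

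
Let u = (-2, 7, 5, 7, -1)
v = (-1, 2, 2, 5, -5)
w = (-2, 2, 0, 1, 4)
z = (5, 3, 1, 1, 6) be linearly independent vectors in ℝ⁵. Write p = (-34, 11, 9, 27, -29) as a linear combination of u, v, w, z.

Write p = c₁u + … + c₄z and equate components.
Row-reducing the augmented matrix gives the unique coefficients (c₁, …, c₄) = (1, 4, 4, -4).

p = u + 4v + 4w - 4z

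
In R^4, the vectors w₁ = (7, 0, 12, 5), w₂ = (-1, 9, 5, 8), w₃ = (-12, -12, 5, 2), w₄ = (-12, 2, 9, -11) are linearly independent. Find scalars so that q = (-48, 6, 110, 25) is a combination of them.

Set up the augmented matrix [w₁ | w₂ | w₃ | w₄ | q] and row-reduce.
Row-reducing the augmented matrix gives the unique coefficients (a₁, …, a₄) = (4, 4, 3, 3).

q = 4w₁ + 4w₂ + 3w₃ + 3w₄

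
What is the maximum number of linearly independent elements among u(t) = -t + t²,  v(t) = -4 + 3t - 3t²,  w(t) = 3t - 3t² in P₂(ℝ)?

2

Pass to coordinate vectors with respect to the basis {1, t, t²}.
Apply Gaussian elimination to the matrix whose rows are u, v, w.
There are 2 pivot columns, so rank = 2.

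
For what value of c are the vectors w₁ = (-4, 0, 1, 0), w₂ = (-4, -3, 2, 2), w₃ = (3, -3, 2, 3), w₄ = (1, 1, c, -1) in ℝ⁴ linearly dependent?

c = -7/6

The vectors are dependent exactly when the determinant of the matrix with rows w₁, w₂, w₃, w₄ vanishes.
The determinant works out to -12*c - 14.
This vanishes exactly when c = -7/6.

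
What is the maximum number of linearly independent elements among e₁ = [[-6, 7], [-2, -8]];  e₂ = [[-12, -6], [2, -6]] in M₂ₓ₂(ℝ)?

Use coordinates relative to {E₁₁, E₁₂, E₂₁, E₂₂}.
Apply Gaussian elimination to the matrix whose rows are e₁, e₂.
Reduction leaves 2 leading entries, giving rank 2.

2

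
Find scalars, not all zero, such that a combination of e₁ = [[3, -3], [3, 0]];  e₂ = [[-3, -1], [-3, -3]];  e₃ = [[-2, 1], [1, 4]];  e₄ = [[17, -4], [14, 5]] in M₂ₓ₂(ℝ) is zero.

Take coordinates with respect to {E₁₁, E₁₂, E₂₁, E₂₂}.
Solve the homogeneous system with e₁, e₂, e₃, e₄ as columns by row-reducing the coefficient matrix.
One solution (up to scaling) is (2, -3, -1, -1).

2e₁ - 3e₂ - e₃ - e₄ = 0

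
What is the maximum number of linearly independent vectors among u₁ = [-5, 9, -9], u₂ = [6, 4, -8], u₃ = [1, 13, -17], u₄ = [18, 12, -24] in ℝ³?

Row-reduce the 4×3 matrix with these as rows.
Exactly 2 pivots survive; hence the rank is 2.
(With 4 elements in a 3-dimensional space the rank is at most 3.)

2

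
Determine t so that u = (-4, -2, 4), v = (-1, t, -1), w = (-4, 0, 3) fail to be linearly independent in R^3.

t = 7/2

Place the vectors as rows of a 3×3 matrix; dependence ⇔ determinant zero.
The determinant works out to 4*t - 14.
This vanishes exactly when t = 7/2.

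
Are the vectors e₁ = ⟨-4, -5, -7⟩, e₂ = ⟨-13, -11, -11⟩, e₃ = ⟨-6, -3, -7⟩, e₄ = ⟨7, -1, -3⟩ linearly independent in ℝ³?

There are 4 vectors in a 3-dimensional space, so they cannot be linearly independent.

linearly dependent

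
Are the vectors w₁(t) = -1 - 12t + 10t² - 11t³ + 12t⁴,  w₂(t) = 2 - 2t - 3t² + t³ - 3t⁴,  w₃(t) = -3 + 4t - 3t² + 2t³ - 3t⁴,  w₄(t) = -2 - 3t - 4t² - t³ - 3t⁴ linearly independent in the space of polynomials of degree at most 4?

Write each element as a coordinate vector in ℝ⁵ using {1, t, …, t⁴}.
Row-reduce the matrix whose columns are w₁, w₂, w₃, w₄.
The reduction yields 3 nonzero rows, so the rank is 3.
Since rank 3 < 4, the set is linearly dependent.

linearly dependent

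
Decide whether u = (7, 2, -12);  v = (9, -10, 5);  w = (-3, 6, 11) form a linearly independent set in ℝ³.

Place the vectors as rows of a 3×3 matrix and reduce to echelon form.
The reduction yields 3 nonzero rows, so the rank is 3.
Since rank = 3 (the number of vectors), the set is linearly independent.

linearly independent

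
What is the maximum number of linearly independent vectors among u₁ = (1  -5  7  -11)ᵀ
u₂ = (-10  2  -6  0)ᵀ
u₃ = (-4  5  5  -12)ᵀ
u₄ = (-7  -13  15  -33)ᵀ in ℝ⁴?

Row-reduce the 4×4 matrix with these as rows.
Exactly 3 pivots survive; hence the rank is 3.

3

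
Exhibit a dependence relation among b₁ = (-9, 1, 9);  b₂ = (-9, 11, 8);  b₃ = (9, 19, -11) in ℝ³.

3b₁ - 2b₂ + b₃ = 0

Set up α₁b₁ + … + α₃b₃ = 0 and solve the homogeneous system.
One solution (up to scaling) is (3, -2, 1).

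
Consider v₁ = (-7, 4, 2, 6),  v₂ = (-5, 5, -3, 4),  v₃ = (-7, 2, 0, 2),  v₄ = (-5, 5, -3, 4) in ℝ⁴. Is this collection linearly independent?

Two of the vectors are equal, giving an immediate dependence.

linearly dependent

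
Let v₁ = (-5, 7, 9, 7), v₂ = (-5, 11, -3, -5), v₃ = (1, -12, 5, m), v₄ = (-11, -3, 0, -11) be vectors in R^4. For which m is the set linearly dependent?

The vectors are dependent exactly when the determinant of the matrix with rows v₁, v₂, v₃, v₄ vanishes.
Expanding, det = 4800 - 1500*m.
Solving 4800 - 1500*m = 0 yields m = 16/5.

m = 16/5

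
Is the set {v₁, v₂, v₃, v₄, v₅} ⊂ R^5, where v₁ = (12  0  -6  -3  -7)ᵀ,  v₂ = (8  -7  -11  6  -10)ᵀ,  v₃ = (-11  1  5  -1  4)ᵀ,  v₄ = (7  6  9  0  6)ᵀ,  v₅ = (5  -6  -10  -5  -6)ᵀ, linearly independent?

linearly independent

The matrix [v₁|v₂|v₃|v₄|v₅] has determinant -9910.
A nonzero determinant means the columns are linearly independent.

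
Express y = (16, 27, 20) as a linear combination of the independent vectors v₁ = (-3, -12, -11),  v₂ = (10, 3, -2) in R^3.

y = -2v₁ + v₂

Solve the system with v₁, v₂ as columns and y as the right-hand side.
The system has the unique solution (α₁, α₂) = (-2, 1).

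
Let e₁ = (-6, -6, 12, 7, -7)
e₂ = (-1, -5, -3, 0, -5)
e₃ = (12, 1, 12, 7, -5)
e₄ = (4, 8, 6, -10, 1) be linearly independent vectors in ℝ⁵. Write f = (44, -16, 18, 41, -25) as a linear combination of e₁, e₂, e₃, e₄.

f = -e₁ + 2e₂ + 4e₃ - 2e₄

Write f = a₁e₁ + … + a₄e₄ and equate components.
Row-reducing the augmented matrix gives the unique coefficients (a₁, …, a₄) = (-1, 2, 4, -2).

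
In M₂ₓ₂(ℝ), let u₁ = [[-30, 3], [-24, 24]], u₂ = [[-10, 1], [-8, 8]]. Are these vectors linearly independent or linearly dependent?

linearly dependent

Write each element as a coordinate vector in ℝ⁴ using {E₁₁, E₁₂, E₂₁, E₂₂}.
One vector is a scalar multiple of another, so the set is dependent.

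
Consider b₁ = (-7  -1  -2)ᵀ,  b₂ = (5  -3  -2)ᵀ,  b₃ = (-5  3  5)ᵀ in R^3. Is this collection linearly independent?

linearly independent

Row-reduce the matrix whose columns are b₁, b₂, b₃.
The reduction yields 3 nonzero rows, so the rank is 3.
Since rank = 3 (the number of vectors), the set is linearly independent.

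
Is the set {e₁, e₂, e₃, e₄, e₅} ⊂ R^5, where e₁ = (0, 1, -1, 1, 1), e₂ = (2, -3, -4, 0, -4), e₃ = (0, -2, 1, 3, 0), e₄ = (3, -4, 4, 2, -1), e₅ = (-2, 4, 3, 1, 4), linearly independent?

linearly independent

Row-reduce the matrix whose columns are e₁, e₂, e₃, e₄, e₅.
The reduction yields 5 nonzero rows, so the rank is 5.
Since rank = 5 (the number of vectors), the set is linearly independent.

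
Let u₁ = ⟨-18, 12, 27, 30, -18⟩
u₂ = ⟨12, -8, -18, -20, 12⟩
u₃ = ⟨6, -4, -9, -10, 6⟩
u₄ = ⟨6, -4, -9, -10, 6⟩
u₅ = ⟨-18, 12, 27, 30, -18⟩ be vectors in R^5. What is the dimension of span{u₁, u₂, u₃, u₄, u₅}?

1

Apply Gaussian elimination to the matrix whose rows are u₁, u₂, u₃, u₄, u₅.
Reduction leaves 1 leading entry, giving rank 1.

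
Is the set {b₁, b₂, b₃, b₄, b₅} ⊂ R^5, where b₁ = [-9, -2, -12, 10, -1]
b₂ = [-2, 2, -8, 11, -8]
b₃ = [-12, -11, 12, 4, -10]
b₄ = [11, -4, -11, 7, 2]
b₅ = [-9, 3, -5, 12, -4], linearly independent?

linearly independent

The matrix [b₁|b₂|b₃|b₄|b₅] has determinant -219060.
A nonzero determinant means the columns are linearly independent.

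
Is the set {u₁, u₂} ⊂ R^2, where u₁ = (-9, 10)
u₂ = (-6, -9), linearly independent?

linearly independent

Place the vectors as rows of a 2×2 matrix and reduce to echelon form.
The reduction yields 2 nonzero rows, so the rank is 2.
Since rank = 2 (the number of vectors), the set is linearly independent.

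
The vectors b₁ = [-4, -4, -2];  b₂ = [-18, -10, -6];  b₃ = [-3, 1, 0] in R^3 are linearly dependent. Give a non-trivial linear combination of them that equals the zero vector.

3b₁ - b₂ + 2b₃ = 0

Row-reduce the matrix with b₁, b₂, b₃ as columns; the null space gives the coefficients.
The free variable yields coefficients (3, -1, 2) (any nonzero multiple also works).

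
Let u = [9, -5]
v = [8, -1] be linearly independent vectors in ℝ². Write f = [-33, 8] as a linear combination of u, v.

Since u, v are independent, the coefficients expressing f are uniquely determined by a linear system.
The system has the unique solution (a₁, a₂) = (-1, -3).

f = -u - 3v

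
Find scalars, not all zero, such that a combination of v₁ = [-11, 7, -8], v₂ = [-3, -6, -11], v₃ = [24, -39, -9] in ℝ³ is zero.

3v₁ - 3v₂ + v₃ = 0

Row-reduce the matrix with v₁, v₂, v₃ as columns; the null space gives the coefficients.
One solution (up to scaling) is (3, -3, 1).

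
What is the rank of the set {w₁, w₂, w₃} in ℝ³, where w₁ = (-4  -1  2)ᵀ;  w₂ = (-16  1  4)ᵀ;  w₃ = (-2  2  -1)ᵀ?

2

Form the matrix with w₁, w₂, w₃ as columns and reduce.
The echelon form has 2 nonzero rows, so the rank is 2.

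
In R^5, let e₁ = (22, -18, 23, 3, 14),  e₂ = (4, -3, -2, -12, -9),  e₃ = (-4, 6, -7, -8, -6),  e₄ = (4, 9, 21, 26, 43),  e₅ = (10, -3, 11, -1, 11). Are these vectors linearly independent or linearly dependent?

Place the vectors as rows of a 5×5 matrix and reduce to echelon form.
The reduction yields 3 nonzero rows, so the rank is 3.
Since rank 3 < 5, the set is linearly dependent.
Indeed 2e₁ - 5e₂ + 5e₃ - e₄ = 0.

linearly dependent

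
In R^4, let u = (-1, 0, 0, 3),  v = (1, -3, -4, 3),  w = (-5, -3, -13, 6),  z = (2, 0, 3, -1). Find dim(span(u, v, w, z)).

3

Put the 4×4 matrix [u|v|w|z] into echelon form.
Exactly 3 pivots survive; hence the rank is 3.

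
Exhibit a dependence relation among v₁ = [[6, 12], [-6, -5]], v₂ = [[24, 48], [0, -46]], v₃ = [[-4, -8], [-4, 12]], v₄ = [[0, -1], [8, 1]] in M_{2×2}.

Take coordinates with respect to {E₁₁, E₁₂, E₂₁, E₂₂}.
Write the vectors as columns of a matrix and find a nonzero vector in its null space.
One solution (up to scaling) is (2, -1, -3, 0).

2v₁ - v₂ - 3v₃ = 0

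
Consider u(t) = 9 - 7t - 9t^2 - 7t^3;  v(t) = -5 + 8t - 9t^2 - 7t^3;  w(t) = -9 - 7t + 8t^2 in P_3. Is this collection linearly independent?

Take coordinates with respect to the standard basis {1, t, …, t^3}.
Row-reduce the matrix whose columns are u, v, w.
The reduction yields 3 nonzero rows, so the rank is 3.
Since rank = 3 (the number of vectors), the set is linearly independent.

linearly independent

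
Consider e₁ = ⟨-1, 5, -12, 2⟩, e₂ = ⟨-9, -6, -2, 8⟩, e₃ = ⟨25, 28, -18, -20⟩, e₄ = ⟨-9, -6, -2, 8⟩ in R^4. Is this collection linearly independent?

linearly dependent

The matrix [e₁|e₂|e₃|e₄] has determinant 0.
A zero determinant means the columns are linearly dependent.
Indeed 2e₁ - 3e₂ - e₃ = 0.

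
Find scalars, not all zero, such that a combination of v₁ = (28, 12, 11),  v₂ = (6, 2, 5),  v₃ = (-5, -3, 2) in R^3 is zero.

Solve the homogeneous system with v₁, v₂, v₃ as columns by row-reducing the coefficient matrix.
A generator of the null space is (1, -3, 2).

v₁ - 3v₂ + 2v₃ = 0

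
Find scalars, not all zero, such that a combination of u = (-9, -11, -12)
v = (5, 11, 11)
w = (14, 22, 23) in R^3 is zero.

u - v + w = 0

Row-reduce the matrix with u, v, w as columns; the null space gives the coefficients.
One solution (up to scaling) is (1, -1, 1).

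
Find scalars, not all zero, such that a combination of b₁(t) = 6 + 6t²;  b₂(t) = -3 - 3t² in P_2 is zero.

Pass to coordinate vectors relative to the basis {1, t, t²}.
Write the vectors as columns of a matrix and find a nonzero vector in its null space.
A generator of the null space is (1, 2).

b₁ + 2b₂ = 0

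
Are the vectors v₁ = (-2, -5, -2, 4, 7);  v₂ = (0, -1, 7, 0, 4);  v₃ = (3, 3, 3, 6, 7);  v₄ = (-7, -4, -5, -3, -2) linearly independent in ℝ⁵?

Place the vectors as rows of a 4×5 matrix and reduce to echelon form.
The reduction yields 4 nonzero rows, so the rank is 4.
Since rank = 4 (the number of vectors), the set is linearly independent.

linearly independent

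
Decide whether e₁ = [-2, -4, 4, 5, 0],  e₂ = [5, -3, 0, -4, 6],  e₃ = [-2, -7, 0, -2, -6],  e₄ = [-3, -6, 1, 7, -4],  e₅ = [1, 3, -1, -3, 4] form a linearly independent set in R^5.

Place the vectors as rows of a 5×5 matrix and reduce to echelon form.
The reduction yields 5 nonzero rows, so the rank is 5.
Since rank = 5 (the number of vectors), the set is linearly independent.

linearly independent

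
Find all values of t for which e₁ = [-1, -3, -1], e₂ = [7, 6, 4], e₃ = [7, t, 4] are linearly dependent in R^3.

The set is linearly dependent precisely when det[e₁; e₂; e₃] = 0.
The determinant works out to 18 - 3*t.
Solving 18 - 3*t = 0 yields t = 6.

t = 6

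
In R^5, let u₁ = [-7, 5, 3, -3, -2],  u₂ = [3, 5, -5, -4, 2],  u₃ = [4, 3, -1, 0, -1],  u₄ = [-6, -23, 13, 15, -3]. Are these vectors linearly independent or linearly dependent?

linearly dependent

Place the vectors as rows of a 4×5 matrix and reduce to echelon form.
The reduction yields 3 nonzero rows, so the rank is 3.
Since rank 3 < 4, the set is linearly dependent.
Indeed u₁ + 3u₂ + u₃ + u₄ = 0.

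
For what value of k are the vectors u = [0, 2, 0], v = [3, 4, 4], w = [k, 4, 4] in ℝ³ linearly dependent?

Dependence holds iff the 3×3 matrix [u v w] is singular.
Cofactor expansion gives det = 8*k - 24.
Setting this to zero gives k = 3.

k = 3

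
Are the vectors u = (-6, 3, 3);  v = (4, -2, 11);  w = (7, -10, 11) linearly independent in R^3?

linearly independent

Form the 3×3 matrix with these as columns; its determinant is -507.
A nonzero determinant means the columns are linearly independent.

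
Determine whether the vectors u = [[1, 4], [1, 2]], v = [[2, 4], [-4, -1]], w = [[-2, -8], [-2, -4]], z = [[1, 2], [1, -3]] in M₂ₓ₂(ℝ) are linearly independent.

Write each element as a coordinate vector in ℝ⁴ using {E₁₁, E₁₂, E₂₁, E₂₂}.
One vector is a scalar multiple of another, so the set is dependent.

linearly dependent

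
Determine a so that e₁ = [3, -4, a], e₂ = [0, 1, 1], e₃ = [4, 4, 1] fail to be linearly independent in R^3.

Place the vectors as rows of a 3×3 matrix; dependence ⇔ determinant zero.
Cofactor expansion gives det = -4*a - 25.
This vanishes exactly when a = -25/4.

a = -25/4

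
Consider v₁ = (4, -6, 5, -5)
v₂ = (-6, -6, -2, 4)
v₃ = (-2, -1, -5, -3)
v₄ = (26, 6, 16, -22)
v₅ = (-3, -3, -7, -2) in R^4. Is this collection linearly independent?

linearly dependent

There are 5 vectors in a 4-dimensional space, so they cannot be linearly independent.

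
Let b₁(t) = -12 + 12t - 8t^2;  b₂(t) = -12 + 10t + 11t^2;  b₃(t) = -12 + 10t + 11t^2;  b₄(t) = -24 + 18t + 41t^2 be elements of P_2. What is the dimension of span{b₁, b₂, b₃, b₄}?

Represent each element by its coordinate vector in ℝ³.
Apply Gaussian elimination to the matrix whose rows are b₁, b₂, b₃, b₄.
Exactly 2 pivots survive; hence the rank is 2.
(With 4 elements in a 3-dimensional space the rank is at most 3.)

2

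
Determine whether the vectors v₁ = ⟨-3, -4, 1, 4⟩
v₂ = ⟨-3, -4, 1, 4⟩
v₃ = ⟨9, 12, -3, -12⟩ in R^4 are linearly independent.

Row-reduce the matrix whose columns are v₁, v₂, v₃.
The reduction yields 1 nonzero row, so the rank is 1.
Since rank 1 < 3, the set is linearly dependent.
Indeed v₁ - v₂ = 0.

linearly dependent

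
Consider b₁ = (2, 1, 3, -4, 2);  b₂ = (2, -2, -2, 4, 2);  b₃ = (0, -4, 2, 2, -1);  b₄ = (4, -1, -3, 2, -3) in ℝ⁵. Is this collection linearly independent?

Row-reduce the matrix whose columns are b₁, b₂, b₃, b₄.
The reduction yields 4 nonzero rows, so the rank is 4.
Since rank = 4 (the number of vectors), the set is linearly independent.

linearly independent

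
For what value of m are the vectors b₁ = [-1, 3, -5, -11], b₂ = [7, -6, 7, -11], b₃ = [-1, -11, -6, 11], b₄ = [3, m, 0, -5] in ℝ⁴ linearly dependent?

Place the vectors as rows of a 4×4 matrix; dependence ⇔ determinant zero.
The determinant works out to 704*m + 4400.
This vanishes exactly when m = -25/4.

m = -25/4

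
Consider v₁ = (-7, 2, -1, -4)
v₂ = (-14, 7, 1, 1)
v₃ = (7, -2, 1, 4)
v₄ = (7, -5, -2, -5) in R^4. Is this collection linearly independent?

Place the vectors as rows of a 4×4 matrix and reduce to echelon form.
The reduction yields 2 nonzero rows, so the rank is 2.
Since rank 2 < 4, the set is linearly dependent.
Indeed v₁ + v₃ = 0.

linearly dependent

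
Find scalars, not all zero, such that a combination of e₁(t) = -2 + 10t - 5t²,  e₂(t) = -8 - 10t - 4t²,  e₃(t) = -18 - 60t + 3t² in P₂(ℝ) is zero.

Pass to coordinate vectors relative to the basis {1, t, t²}.
Write the vectors as columns of a matrix and find a nonzero vector in its null space.
One solution (up to scaling) is (3, -3, 1).

3e₁ - 3e₂ + e₃ = 0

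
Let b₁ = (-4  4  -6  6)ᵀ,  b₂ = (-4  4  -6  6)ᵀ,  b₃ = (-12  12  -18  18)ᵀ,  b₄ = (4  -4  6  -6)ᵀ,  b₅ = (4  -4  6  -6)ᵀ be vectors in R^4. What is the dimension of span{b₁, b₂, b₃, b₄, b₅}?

dim = 1

Row-reduce the 5×4 matrix with these as rows.
Reduction leaves 1 leading entry, giving rank 1.
(With 5 elements in a 4-dimensional space the rank is at most 4.)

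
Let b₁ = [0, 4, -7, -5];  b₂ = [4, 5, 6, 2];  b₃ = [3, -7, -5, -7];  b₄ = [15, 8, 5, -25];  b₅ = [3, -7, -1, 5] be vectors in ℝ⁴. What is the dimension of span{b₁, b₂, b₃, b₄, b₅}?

Row-reduce the 5×4 matrix with these as rows.
Reduction leaves 4 leading entries, giving rank 4.
(With 5 elements in a 4-dimensional space the rank is at most 4.)

dim = 4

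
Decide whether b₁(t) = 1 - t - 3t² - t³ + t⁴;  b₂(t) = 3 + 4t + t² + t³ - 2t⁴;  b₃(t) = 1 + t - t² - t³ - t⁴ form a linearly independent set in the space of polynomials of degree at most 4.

linearly independent

Take coordinates with respect to the standard basis {1, t, …, t⁴}.
Row-reduce the matrix whose columns are b₁, b₂, b₃.
The reduction yields 3 nonzero rows, so the rank is 3.
Since rank = 3 (the number of vectors), the set is linearly independent.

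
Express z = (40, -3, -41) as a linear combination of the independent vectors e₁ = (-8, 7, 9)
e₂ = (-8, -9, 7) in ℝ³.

z = -3e₁ - 2e₂

Solve the system with e₁, e₂ as columns and z as the right-hand side.
Row-reducing the augmented matrix gives the unique coefficients (c₁, c₂) = (-3, -2).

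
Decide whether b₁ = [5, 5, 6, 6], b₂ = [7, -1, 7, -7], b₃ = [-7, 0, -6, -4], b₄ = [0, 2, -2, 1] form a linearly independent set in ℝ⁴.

Form the 4×4 matrix with these as columns; its determinant is 987.
A nonzero determinant means the columns are linearly independent.

linearly independent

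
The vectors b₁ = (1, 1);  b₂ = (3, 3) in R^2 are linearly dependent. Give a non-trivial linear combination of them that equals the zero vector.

3b₁ - b₂ = 0

Row-reduce the matrix with b₁, b₂ as columns; the null space gives the coefficients.
A generator of the null space is (3, -1).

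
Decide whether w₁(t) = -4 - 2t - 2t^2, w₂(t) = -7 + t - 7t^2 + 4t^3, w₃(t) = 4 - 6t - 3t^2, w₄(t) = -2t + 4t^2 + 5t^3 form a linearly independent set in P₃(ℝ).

linearly independent

Take coordinates with respect to the standard basis {1, t, …, t^3}.
Row-reduce the matrix whose columns are w₁, w₂, w₃, w₄.
The reduction yields 4 nonzero rows, so the rank is 4.
Since rank = 4 (the number of vectors), the set is linearly independent.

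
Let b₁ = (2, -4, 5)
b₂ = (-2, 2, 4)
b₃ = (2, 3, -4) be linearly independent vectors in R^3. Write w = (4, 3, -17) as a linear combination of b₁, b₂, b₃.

w = -b₁ - 2b₂ + b₃

Solve the system with b₁, b₂, b₃ as columns and w as the right-hand side.
Row-reducing the augmented matrix gives the unique coefficients (a₁, a₂, a₃) = (-1, -2, 1).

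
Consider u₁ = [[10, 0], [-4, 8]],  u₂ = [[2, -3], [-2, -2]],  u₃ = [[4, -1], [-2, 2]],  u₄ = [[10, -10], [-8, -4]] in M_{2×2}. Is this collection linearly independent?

Take coordinates with respect to the standard basis {E₁₁, E₁₂, E₂₁, E₂₂}.
Place the vectors as rows of a 4×4 matrix and reduce to echelon form.
The reduction yields 2 nonzero rows, so the rank is 2.
Since rank 2 < 4, the set is linearly dependent.

linearly dependent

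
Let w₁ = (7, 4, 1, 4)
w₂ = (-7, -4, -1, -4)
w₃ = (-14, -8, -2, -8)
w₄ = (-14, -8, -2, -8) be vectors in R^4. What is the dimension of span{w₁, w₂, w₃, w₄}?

dim = 1

Form the matrix with w₁, w₂, w₃, w₄ as columns and reduce.
Exactly 1 pivot survives; hence the rank is 1.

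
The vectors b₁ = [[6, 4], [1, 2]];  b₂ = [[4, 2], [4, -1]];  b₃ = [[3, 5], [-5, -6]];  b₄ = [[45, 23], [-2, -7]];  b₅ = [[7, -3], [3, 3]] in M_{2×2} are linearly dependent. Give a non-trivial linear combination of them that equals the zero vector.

Write each element as a vector in ℝ⁴ using {E₁₁, E₁₂, E₂₁, E₂₂}.
Row-reduce the matrix with b₁, b₂, b₃, b₄, b₅ as columns; the null space gives the coefficients.
The free variable yields coefficients (3, 1, 3, -1, 2) (any nonzero multiple also works).

3b₁ + b₂ + 3b₃ - b₄ + 2b₅ = 0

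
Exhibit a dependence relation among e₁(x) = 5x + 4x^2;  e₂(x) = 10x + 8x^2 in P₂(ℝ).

Write each element as a vector in ℝ³ using {1, x, x^2}.
Solve the homogeneous system with e₁, e₂ as columns by row-reducing the coefficient matrix.
A generator of the null space is (2, -1).

2e₁ - e₂ = 0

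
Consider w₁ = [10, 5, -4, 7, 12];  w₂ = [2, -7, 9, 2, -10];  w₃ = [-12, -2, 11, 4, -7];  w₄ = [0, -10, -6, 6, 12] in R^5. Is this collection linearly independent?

Row-reduce the matrix whose columns are w₁, w₂, w₃, w₄.
The reduction yields 4 nonzero rows, so the rank is 4.
Since rank = 4 (the number of vectors), the set is linearly independent.

linearly independent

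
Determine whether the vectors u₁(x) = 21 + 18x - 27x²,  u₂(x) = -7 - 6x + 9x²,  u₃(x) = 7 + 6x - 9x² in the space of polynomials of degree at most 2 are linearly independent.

linearly dependent

Write each element as a coordinate vector in ℝ³ using {1, x, x²}.
Form the 3×3 matrix with these as columns; its determinant is 0.
A zero determinant means the columns are linearly dependent.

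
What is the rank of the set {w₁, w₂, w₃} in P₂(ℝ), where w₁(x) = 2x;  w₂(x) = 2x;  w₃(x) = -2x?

Represent each element by its coordinate vector in ℝ³.
Apply Gaussian elimination to the matrix whose rows are w₁, w₂, w₃.
Reduction leaves 1 leading entry, giving rank 1.

1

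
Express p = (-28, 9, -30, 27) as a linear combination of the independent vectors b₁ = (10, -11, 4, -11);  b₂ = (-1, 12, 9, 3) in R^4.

Set up the augmented matrix [b₁ | b₂ | p] and row-reduce.
Row-reducing the augmented matrix gives the unique coefficients (α₁, α₂) = (-3, -2).

p = -3b₁ - 2b₂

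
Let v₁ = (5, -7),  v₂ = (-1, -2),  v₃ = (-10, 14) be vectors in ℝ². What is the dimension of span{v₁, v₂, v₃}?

Row-reduce the 3×2 matrix with these as rows.
The echelon form has 2 nonzero rows, so the rank is 2.
(With 3 elements in a 2-dimensional space the rank is at most 2.)

2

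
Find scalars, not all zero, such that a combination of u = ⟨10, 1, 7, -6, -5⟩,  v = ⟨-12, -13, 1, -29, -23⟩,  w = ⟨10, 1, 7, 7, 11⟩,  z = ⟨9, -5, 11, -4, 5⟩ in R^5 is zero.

Write the vectors as columns of a matrix and find a nonzero vector in its null space.
One solution (up to scaling) is (0, 1, 3, -2).

v + 3w - 2z = 0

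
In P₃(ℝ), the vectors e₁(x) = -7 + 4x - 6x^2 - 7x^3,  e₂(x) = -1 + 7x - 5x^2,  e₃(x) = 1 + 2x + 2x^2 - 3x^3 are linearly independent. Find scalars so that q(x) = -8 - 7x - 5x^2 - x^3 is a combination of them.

q = e₁ - e₂ - 2e₃

Work in coordinates with respect to the standard basis {1, x, …, x^3}.
Write q = α₁e₁ + … + α₃e₃ and equate components.
Back-substitution yields (α₁, α₂, α₃) = (1, -1, -2).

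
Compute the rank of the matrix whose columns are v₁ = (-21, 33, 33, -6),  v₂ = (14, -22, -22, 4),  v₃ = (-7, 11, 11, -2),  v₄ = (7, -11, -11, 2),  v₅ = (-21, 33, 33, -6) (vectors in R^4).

rank 1

Form the matrix with v₁, v₂, v₃, v₄, v₅ as columns and reduce.
Exactly 1 pivot survives; hence the rank is 1.
(With 5 elements in a 4-dimensional space the rank is at most 4.)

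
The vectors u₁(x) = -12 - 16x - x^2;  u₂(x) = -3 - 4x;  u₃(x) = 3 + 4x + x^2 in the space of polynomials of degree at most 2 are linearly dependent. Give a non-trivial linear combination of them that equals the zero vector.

Take coordinates with respect to {1, x, x^2}.
Solve the homogeneous system with u₁, u₂, u₃ as columns by row-reducing the coefficient matrix.
One solution (up to scaling) is (1, -3, 1).

u₁ - 3u₂ + u₃ = 0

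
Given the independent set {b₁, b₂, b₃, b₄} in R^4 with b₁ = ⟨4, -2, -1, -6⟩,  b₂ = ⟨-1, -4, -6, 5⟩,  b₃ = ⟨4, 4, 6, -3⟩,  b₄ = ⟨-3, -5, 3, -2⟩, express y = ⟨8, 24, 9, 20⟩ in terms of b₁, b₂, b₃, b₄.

y = -3b₁ + 2b₂ + 4b₃ - 2b₄

Write y = α₁b₁ + … + α₄b₄ and equate components.
The system has the unique solution (α₁, …, α₄) = (-3, 2, 4, -2).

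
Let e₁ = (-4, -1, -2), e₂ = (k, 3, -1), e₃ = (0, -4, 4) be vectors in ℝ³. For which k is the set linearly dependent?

k = 8/3

Dependence holds iff the 3×3 matrix [e₁ e₂ e₃] is singular.
Cofactor expansion gives det = 12*k - 32.
This vanishes exactly when k = 8/3.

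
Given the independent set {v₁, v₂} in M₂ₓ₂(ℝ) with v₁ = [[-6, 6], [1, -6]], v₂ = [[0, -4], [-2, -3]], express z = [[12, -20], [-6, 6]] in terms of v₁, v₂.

z = -2v₁ + 2v₂

Take coordinate vectors relative to {E₁₁, E₁₂, E₂₁, E₂₂}.
Since v₁, v₂ are independent, the coefficients expressing z are uniquely determined by a linear system.
Row-reducing the augmented matrix gives the unique coefficients (a₁, a₂) = (-2, 2).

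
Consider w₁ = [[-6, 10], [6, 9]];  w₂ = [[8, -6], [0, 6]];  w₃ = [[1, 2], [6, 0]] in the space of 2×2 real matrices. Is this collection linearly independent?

Write each element as a coordinate vector in ℝ⁴ using {E₁₁, E₁₂, E₂₁, E₂₂}.
Row-reduce the matrix whose columns are w₁, w₂, w₃.
The reduction yields 3 nonzero rows, so the rank is 3.
Since rank = 3 (the number of vectors), the set is linearly independent.

linearly independent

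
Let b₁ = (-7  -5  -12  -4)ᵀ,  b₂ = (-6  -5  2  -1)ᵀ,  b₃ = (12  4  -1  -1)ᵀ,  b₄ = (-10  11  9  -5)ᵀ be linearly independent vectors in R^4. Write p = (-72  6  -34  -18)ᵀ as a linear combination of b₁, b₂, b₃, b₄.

p = 4b₁ - 4b₂ - 4b₃ + 2b₄

Write p = α₁b₁ + … + α₄b₄ and equate components.
Back-substitution yields (α₁, …, α₄) = (4, -4, -4, 2).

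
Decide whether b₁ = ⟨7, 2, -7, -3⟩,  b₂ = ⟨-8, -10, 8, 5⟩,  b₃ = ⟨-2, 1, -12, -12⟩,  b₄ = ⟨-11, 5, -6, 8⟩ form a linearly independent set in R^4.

linearly independent

Form the 4×4 matrix with these as columns; its determinant is 15247.
A nonzero determinant means the columns are linearly independent.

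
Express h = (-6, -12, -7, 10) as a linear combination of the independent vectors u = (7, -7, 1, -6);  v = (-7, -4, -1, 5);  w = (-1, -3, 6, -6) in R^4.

Write h = α₁u + … + α₃w and equate components.
Back-substitution yields (α₁, α₂, α₃) = (1, 2, -1).

h = u + 2v - w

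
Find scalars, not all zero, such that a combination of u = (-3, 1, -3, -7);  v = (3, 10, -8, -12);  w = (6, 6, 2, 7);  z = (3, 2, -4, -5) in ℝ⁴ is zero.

2u - v + w + z = 0

Set up α₁u + … + α₄z = 0 and solve the homogeneous system.
The free variable yields coefficients (2, -1, 1, 1) (any nonzero multiple also works).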